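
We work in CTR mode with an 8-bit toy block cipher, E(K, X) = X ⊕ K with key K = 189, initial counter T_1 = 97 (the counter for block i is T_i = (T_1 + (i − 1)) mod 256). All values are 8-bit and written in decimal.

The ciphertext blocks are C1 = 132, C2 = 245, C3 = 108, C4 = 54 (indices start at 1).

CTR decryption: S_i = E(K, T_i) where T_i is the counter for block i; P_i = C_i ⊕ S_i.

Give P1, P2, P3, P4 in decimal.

P1 = 88, P2 = 42, P3 = 178, P4 = 239

P1: T = 97, S = E(K, T) = 220; 132 ⊕ 220 = 88.
P2: T = 98, S = E(K, T) = 223; 245 ⊕ 223 = 42.
P3: T = 99, S = E(K, T) = 222; 108 ⊕ 222 = 178.
P4: T = 100, S = E(K, T) = 217; 54 ⊕ 217 = 239.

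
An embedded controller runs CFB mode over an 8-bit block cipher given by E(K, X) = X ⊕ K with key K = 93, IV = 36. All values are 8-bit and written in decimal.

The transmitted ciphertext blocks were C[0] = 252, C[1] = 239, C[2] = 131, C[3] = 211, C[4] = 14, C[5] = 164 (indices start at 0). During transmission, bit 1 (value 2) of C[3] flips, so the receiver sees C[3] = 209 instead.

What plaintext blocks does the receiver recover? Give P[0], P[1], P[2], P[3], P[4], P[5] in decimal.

CFB decryption: P_i = C_i ⊕ E(K, C_{i−1}), with C_{−1} = IV.
Only C[3] changed, to 209. In CFB, a change in C_i flips the same bit in P_i and garbles P_{i+1}. Decrypting the received ciphertext:
P[0]: E(K, 36) = 121; 252 ⊕ 121 = 133.
P[1]: E(K, 252) = 161; 239 ⊕ 161 = 78.
P[2]: E(K, 239) = 178; 131 ⊕ 178 = 49.
P[3]: E(K, 131) = 222; 209 ⊕ 222 = 15.
P[4]: E(K, 209) = 140; 14 ⊕ 140 = 130.
P[5]: E(K, 14) = 83; 164 ⊕ 83 = 247.
Blocks that differ from the original plaintext: P[3], P[4].

P[0] = 133, P[1] = 78, P[2] = 49, P[3] = 15, P[4] = 130, P[5] = 247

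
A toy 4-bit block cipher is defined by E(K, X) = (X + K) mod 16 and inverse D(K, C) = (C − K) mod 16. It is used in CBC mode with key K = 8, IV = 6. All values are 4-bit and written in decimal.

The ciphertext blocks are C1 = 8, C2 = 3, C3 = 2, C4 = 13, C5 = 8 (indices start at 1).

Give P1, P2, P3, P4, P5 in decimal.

CBC decryption: P_i = D(K, C_i) ⊕ C_{i−1}, with C_{0} = IV.
P1: D(K, 8) = 0; 0 ⊕ 6 = 6.
P2: D(K, 3) = 11; 11 ⊕ 8 = 3.
P3: D(K, 2) = 10; 10 ⊕ 3 = 9.
P4: D(K, 13) = 5; 5 ⊕ 2 = 7.
P5: D(K, 8) = 0; 0 ⊕ 13 = 13.

P1 = 6, P2 = 3, P3 = 9, P4 = 7, P5 = 13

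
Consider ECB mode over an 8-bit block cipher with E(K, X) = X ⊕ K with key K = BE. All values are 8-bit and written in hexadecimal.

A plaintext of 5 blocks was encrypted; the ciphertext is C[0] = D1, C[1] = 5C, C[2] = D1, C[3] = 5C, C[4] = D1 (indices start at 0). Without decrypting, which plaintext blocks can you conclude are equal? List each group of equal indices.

P[0] = P[2] = P[4]; P[1] = P[3]

ECB encrypts each block independently with the same key, so equal ciphertext blocks imply equal plaintext blocks.
C[0] = C[2] = C[4] = D1, so P[0] = P[2] = P[4].
C[1] = C[3] = 5C, so P[1] = P[3].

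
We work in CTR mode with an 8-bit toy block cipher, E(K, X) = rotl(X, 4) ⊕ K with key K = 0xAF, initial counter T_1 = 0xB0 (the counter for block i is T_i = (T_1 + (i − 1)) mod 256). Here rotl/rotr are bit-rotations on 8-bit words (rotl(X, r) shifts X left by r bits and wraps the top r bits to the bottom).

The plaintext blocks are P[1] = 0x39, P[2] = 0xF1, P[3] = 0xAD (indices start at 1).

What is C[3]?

C[3] = 0x29

CTR encryption: S_i = E(K, T_i) where T_i is the counter for block i; C_i = P_i ⊕ S_i.
C[1]: T = 0xB0, S = E(K, T) = 0xA4; 0x39 ⊕ 0xA4 = 0x9D.
C[2]: T = 0xB1, S = E(K, T) = 0xB4; 0xF1 ⊕ 0xB4 = 0x45.
C[3]: T = 0xB2, S = E(K, T) = 0x84; 0xAD ⊕ 0x84 = 0x29.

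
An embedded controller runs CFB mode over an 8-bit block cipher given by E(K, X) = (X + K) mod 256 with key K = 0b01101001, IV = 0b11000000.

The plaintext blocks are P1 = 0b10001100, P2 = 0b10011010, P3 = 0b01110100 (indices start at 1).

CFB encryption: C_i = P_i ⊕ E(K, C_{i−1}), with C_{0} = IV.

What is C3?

C3 = 0b10001001

C1: E(K, 0b11000000) = 0b00101001; 0b10001100 ⊕ 0b00101001 = 0b10100101.
C2: E(K, 0b10100101) = 0b00001110; 0b10011010 ⊕ 0b00001110 = 0b10010100.
C3: E(K, 0b10010100) = 0b11111101; 0b01110100 ⊕ 0b11111101 = 0b10001001.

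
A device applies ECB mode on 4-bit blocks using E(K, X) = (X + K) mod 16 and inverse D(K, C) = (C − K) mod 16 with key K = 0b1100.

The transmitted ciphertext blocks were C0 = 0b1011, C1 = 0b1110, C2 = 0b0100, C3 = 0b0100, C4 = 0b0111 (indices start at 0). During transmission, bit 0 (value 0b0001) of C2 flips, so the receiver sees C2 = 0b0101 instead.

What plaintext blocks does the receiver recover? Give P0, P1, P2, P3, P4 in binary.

P0 = 0b1111, P1 = 0b0010, P2 = 0b1001, P3 = 0b1000, P4 = 0b1011

ECB decryption: P_i = D(K, C_i).
Only C2 changed, to 0b0101. In ECB, a change in C_i affects only P_i. Decrypting the received ciphertext:
P0: D(K, 0b1011) = 0b1111.
P1: D(K, 0b1110) = 0b0010.
P2: D(K, 0b0101) = 0b1001.
P3: D(K, 0b0100) = 0b1000.
P4: D(K, 0b0111) = 0b1011.
Blocks that differ from the original plaintext: P2.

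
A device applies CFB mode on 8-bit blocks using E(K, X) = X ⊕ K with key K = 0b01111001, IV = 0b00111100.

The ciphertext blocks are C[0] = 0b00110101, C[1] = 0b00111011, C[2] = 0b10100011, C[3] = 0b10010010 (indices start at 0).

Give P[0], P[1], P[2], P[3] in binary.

CFB decryption: P_i = C_i ⊕ E(K, C_{i−1}), with C_{−1} = IV.
P[0]: E(K, 0b00111100) = 0b01000101; 0b00110101 ⊕ 0b01000101 = 0b01110000.
P[1]: E(K, 0b00110101) = 0b01001100; 0b00111011 ⊕ 0b01001100 = 0b01110111.
P[2]: E(K, 0b00111011) = 0b01000010; 0b10100011 ⊕ 0b01000010 = 0b11100001.
P[3]: E(K, 0b10100011) = 0b11011010; 0b10010010 ⊕ 0b11011010 = 0b01001000.

P[0] = 0b01110000, P[1] = 0b01110111, P[2] = 0b11100001, P[3] = 0b01001000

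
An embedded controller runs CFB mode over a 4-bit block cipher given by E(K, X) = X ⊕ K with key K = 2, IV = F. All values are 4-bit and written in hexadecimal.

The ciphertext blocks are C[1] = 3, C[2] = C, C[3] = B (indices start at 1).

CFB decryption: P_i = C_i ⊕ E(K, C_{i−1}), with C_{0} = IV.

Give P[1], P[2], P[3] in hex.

P[1] = E, P[2] = D, P[3] = 5

P[1]: E(K, F) = D; 3 ⊕ D = E.
P[2]: E(K, 3) = 1; C ⊕ 1 = D.
P[3]: E(K, C) = E; B ⊕ E = 5.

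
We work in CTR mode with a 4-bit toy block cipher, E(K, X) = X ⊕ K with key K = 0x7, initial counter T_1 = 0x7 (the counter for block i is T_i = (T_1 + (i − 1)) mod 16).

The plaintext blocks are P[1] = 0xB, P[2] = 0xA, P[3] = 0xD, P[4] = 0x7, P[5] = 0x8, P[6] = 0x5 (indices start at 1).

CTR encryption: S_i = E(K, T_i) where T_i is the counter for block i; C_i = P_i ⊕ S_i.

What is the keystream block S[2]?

0xF

C[1]: T = 0x7, S = E(K, T) = 0x0; 0xB ⊕ 0x0 = 0xB.
C[2]: T = 0x8, S = E(K, T) = 0xF; 0xA ⊕ 0xF = 0x5.
So S[2] = 0xF.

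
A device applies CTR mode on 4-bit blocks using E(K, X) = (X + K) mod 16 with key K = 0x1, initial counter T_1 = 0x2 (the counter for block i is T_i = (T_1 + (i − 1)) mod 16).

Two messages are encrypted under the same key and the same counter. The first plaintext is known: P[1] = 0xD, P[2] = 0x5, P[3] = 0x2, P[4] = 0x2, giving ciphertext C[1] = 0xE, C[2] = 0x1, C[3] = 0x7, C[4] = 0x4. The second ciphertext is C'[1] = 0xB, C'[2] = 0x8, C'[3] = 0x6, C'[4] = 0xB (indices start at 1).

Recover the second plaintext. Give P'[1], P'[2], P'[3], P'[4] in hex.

P'[1] = 0x8, P'[2] = 0xC, P'[3] = 0x3, P'[4] = 0xD

In CTR with a reused counter, both messages share the same keystream S_i, so C_i ⊕ C'_i = P_i ⊕ P'_i and thus P'_i = P_i ⊕ C_i ⊕ C'_i.
P'[1]: 0xD ⊕ 0xE ⊕ 0xB = 0x8.
P'[2]: 0x5 ⊕ 0x1 ⊕ 0x8 = 0xC.
P'[3]: 0x2 ⊕ 0x7 ⊕ 0x6 = 0x3.
P'[4]: 0x2 ⊕ 0x4 ⊕ 0xB = 0xD.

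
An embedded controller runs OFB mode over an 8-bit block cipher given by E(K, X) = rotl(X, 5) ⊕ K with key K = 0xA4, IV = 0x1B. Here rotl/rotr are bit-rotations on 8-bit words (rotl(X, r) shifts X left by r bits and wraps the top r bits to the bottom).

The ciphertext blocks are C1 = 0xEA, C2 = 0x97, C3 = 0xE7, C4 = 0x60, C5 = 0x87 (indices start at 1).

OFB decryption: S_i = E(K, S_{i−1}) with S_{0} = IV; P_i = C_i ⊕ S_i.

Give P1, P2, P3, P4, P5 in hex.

P1: S = E(K, 0x1B) = 0xC7; 0xEA ⊕ 0xC7 = 0x2D.
P2: S = E(K, 0xC7) = 0x5C; 0x97 ⊕ 0x5C = 0xCB.
P3: S = E(K, 0x5C) = 0x2F; 0xE7 ⊕ 0x2F = 0xC8.
P4: S = E(K, 0x2F) = 0x41; 0x60 ⊕ 0x41 = 0x21.
P5: S = E(K, 0x41) = 0x8C; 0x87 ⊕ 0x8C = 0x0B.

P1 = 0x2D, P2 = 0xCB, P3 = 0xC8, P4 = 0x21, P5 = 0x0B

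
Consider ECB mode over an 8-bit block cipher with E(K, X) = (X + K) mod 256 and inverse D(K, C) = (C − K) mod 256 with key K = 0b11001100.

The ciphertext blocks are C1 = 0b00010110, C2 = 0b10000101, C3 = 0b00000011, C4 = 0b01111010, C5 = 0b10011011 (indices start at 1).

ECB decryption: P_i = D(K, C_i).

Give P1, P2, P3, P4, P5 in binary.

P1: D(K, 0b00010110) = 0b01001010.
P2: D(K, 0b10000101) = 0b10111001.
P3: D(K, 0b00000011) = 0b00110111.
P4: D(K, 0b01111010) = 0b10101110.
P5: D(K, 0b10011011) = 0b11001111.

P1 = 0b01001010, P2 = 0b10111001, P3 = 0b00110111, P4 = 0b10101110, P5 = 0b11001111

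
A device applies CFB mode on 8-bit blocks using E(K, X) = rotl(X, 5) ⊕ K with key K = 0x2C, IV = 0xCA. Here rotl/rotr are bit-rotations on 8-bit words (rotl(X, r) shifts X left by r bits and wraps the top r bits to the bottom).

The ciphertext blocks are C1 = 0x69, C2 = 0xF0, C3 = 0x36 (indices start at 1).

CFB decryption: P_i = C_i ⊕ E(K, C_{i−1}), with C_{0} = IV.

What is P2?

P2: E(K, 0x69) = 0x01; 0xF0 ⊕ 0x01 = 0xF1.

P2 = 0xF1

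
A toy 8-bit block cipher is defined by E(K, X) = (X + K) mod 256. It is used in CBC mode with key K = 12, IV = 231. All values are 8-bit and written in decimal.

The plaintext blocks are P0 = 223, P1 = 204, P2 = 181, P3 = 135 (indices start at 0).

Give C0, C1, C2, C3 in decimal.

C0 = 68, C1 = 148, C2 = 45, C3 = 182

CBC encryption: C_i = E(K, P_i ⊕ C_{i−1}), with C_{−1} = IV.
C0: P0 ⊕ 231 = 56; E(K, 56) = 68.
C1: P1 ⊕ 68 = 136; E(K, 136) = 148.
C2: P2 ⊕ 148 = 33; E(K, 33) = 45.
C3: P3 ⊕ 45 = 170; E(K, 170) = 182.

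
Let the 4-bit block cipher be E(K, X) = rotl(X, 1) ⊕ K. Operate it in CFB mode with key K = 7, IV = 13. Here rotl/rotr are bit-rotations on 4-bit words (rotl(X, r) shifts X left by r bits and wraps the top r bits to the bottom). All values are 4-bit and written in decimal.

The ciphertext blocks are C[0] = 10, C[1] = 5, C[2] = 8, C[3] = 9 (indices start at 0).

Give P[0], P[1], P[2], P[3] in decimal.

P[0] = 6, P[1] = 7, P[2] = 5, P[3] = 15

CFB decryption: P_i = C_i ⊕ E(K, C_{i−1}), with C_{−1} = IV.
P[0]: E(K, 13) = 12; 10 ⊕ 12 = 6.
P[1]: E(K, 10) = 2; 5 ⊕ 2 = 7.
P[2]: E(K, 5) = 13; 8 ⊕ 13 = 5.
P[3]: E(K, 8) = 6; 9 ⊕ 6 = 15.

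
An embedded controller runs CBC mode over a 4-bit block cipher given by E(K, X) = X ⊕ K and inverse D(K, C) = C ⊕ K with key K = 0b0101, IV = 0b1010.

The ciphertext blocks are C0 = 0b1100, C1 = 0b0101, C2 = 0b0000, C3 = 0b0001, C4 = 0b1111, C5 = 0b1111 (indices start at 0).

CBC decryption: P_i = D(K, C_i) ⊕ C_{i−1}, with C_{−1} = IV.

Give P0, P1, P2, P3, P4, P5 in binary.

P0: D(K, 0b1100) = 0b1001; 0b1001 ⊕ 0b1010 = 0b0011.
P1: D(K, 0b0101) = 0b0000; 0b0000 ⊕ 0b1100 = 0b1100.
P2: D(K, 0b0000) = 0b0101; 0b0101 ⊕ 0b0101 = 0b0000.
P3: D(K, 0b0001) = 0b0100; 0b0100 ⊕ 0b0000 = 0b0100.
P4: D(K, 0b1111) = 0b1010; 0b1010 ⊕ 0b0001 = 0b1011.
P5: D(K, 0b1111) = 0b1010; 0b1010 ⊕ 0b1111 = 0b0101.

P0 = 0b0011, P1 = 0b1100, P2 = 0b0000, P3 = 0b0100, P4 = 0b1011, P5 = 0b0101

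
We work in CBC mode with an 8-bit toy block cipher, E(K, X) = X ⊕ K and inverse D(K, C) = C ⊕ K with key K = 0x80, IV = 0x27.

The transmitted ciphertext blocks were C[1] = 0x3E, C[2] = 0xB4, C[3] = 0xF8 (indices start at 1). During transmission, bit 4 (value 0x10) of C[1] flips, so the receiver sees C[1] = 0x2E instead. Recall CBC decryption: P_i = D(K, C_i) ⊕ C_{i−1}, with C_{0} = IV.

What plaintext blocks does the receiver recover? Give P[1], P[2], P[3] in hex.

Only C[1] changed, to 0x2E. In CBC, a change in C_i garbles P_i and flips the same bit in P_{i+1}. Decrypting the received ciphertext:
P[1]: D(K, 0x2E) = 0xAE; 0xAE ⊕ 0x27 = 0x89.
P[2]: D(K, 0xB4) = 0x34; 0x34 ⊕ 0x2E = 0x1A.
P[3]: D(K, 0xF8) = 0x78; 0x78 ⊕ 0xB4 = 0xCC.
Blocks that differ from the original plaintext: P[1], P[2].

P[1] = 0x89, P[2] = 0x1A, P[3] = 0xCC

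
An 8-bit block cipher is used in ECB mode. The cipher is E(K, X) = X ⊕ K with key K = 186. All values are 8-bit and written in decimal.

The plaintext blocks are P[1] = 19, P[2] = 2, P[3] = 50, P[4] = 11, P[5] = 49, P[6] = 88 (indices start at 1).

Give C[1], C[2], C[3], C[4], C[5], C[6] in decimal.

C[1] = 169, C[2] = 184, C[3] = 136, C[4] = 177, C[5] = 139, C[6] = 226

ECB encryption: C_i = E(K, P_i).
C[1]: E(K, 19) = 169.
C[2]: E(K, 2) = 184.
C[3]: E(K, 50) = 136.
C[4]: E(K, 11) = 177.
C[5]: E(K, 49) = 139.
C[6]: E(K, 88) = 226.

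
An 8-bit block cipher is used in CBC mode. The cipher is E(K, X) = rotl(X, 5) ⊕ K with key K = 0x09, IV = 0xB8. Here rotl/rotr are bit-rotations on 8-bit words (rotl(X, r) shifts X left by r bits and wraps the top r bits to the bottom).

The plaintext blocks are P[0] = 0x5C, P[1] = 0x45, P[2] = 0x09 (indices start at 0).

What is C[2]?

CBC encryption: C_i = E(K, P_i ⊕ C_{i−1}), with C_{−1} = IV.
C[0]: P[0] ⊕ 0xB8 = 0xE4; E(K, 0xE4) = 0x95.
C[1]: P[1] ⊕ 0x95 = 0xD0; E(K, 0xD0) = 0x13.
C[2]: P[2] ⊕ 0x13 = 0x1A; E(K, 0x1A) = 0x4A.

C[2] = 0x4A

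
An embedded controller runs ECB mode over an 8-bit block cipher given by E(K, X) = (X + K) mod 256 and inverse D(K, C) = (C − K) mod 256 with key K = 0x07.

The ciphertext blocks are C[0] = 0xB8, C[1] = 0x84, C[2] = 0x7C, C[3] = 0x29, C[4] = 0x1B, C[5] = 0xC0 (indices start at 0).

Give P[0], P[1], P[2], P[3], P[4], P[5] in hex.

ECB decryption: P_i = D(K, C_i).
P[0]: D(K, 0xB8) = 0xB1.
P[1]: D(K, 0x84) = 0x7D.
P[2]: D(K, 0x7C) = 0x75.
P[3]: D(K, 0x29) = 0x22.
P[4]: D(K, 0x1B) = 0x14.
P[5]: D(K, 0xC0) = 0xB9.

P[0] = 0xB1, P[1] = 0x7D, P[2] = 0x75, P[3] = 0x22, P[4] = 0x14, P[5] = 0xB9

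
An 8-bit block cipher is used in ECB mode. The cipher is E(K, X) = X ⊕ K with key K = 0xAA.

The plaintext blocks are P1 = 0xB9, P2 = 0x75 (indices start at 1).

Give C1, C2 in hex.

ECB encryption: C_i = E(K, P_i).
C1: E(K, 0xB9) = 0x13.
C2: E(K, 0x75) = 0xDF.

C1 = 0x13, C2 = 0xDF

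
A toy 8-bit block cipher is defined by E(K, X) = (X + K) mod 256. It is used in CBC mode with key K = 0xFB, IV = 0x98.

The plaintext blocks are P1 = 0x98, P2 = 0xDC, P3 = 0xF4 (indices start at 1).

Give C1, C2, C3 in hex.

CBC encryption: C_i = E(K, P_i ⊕ C_{i−1}), with C_{0} = IV.
C1: P1 ⊕ 0x98 = 0x00; E(K, 0x00) = 0xFB.
C2: P2 ⊕ 0xFB = 0x27; E(K, 0x27) = 0x22.
C3: P3 ⊕ 0x22 = 0xD6; E(K, 0xD6) = 0xD1.

C1 = 0xFB, C2 = 0x22, C3 = 0xD1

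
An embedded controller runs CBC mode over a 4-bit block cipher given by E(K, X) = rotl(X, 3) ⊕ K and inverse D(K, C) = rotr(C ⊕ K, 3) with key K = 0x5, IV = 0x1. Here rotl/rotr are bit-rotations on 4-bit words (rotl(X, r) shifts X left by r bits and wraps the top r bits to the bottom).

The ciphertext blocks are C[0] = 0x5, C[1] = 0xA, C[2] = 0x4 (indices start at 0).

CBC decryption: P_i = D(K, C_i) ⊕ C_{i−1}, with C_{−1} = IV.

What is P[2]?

P[2] = 0x8

P[2]: D(K, 0x4) = 0x2; 0x2 ⊕ 0xA = 0x8.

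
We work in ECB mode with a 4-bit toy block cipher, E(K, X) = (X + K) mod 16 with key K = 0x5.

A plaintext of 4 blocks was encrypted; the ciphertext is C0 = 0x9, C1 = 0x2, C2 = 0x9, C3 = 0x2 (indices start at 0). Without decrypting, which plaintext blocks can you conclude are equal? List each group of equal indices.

ECB encrypts each block independently with the same key, so equal ciphertext blocks imply equal plaintext blocks.
C0 = C2 = 0x9, so P0 = P2.
C1 = C3 = 0x2, so P1 = P3.

P0 = P2; P1 = P3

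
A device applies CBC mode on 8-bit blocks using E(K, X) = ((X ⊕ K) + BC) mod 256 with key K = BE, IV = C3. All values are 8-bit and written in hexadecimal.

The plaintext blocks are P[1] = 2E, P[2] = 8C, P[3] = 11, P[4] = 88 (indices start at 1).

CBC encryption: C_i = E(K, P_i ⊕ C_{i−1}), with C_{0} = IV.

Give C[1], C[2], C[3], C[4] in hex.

C[1]: P[1] ⊕ C3 = ED; E(K, ED) = 0F.
C[2]: P[2] ⊕ 0F = 83; E(K, 83) = F9.
C[3]: P[3] ⊕ F9 = E8; E(K, E8) = 12.
C[4]: P[4] ⊕ 12 = 9A; E(K, 9A) = E0.

C[1] = 0F, C[2] = F9, C[3] = 12, C[4] = E0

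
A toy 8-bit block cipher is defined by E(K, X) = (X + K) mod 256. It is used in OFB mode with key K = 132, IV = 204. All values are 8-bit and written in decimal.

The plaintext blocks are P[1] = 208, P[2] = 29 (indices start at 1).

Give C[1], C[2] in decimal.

C[1] = 128, C[2] = 201

OFB encryption: S_i = E(K, S_{i−1}) with S_{0} = IV; C_i = P_i ⊕ S_i.
C[1]: S = E(K, 204) = 80; 208 ⊕ 80 = 128.
C[2]: S = E(K, 80) = 212; 29 ⊕ 212 = 201.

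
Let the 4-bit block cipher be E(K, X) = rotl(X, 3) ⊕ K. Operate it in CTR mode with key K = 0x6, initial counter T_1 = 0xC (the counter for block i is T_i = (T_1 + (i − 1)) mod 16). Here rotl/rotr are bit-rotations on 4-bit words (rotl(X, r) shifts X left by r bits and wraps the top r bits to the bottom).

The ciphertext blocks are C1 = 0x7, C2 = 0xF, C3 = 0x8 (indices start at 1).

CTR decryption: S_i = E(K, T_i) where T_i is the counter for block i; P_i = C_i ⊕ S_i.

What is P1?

P1 = 0x7

P1: T = 0xC, S = E(K, T) = 0x0; 0x7 ⊕ 0x0 = 0x7.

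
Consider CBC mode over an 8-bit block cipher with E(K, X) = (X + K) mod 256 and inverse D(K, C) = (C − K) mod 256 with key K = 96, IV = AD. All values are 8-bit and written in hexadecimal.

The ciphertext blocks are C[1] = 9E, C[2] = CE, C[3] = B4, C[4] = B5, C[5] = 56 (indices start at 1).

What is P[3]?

CBC decryption: P_i = D(K, C_i) ⊕ C_{i−1}, with C_{0} = IV.
P[3]: D(K, B4) = 1E; 1E ⊕ CE = D0.

P[3] = D0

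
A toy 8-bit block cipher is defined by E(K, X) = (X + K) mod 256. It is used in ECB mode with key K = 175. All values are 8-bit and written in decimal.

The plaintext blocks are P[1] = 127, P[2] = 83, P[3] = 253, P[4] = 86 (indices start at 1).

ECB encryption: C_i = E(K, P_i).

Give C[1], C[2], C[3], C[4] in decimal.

C[1]: E(K, 127) = 46.
C[2]: E(K, 83) = 2.
C[3]: E(K, 253) = 172.
C[4]: E(K, 86) = 5.

C[1] = 46, C[2] = 2, C[3] = 172, C[4] = 5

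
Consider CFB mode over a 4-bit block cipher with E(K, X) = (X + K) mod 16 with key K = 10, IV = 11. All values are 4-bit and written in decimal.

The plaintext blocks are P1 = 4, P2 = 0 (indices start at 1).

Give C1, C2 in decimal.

C1 = 1, C2 = 11

CFB encryption: C_i = P_i ⊕ E(K, C_{i−1}), with C_{0} = IV.
C1: E(K, 11) = 5; 4 ⊕ 5 = 1.
C2: E(K, 1) = 11; 0 ⊕ 11 = 11.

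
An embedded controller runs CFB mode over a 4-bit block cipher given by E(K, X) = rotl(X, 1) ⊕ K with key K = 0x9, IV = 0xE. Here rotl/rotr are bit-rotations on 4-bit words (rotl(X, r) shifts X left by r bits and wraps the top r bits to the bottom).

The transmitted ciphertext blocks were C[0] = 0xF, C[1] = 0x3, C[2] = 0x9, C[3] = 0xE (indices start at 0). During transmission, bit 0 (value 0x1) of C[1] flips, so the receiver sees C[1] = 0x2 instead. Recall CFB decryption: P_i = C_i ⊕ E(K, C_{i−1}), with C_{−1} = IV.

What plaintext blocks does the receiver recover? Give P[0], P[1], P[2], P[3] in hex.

P[0] = 0xB, P[1] = 0x4, P[2] = 0x4, P[3] = 0x4

Only C[1] changed, to 0x2. In CFB, a change in C_i flips the same bit in P_i and garbles P_{i+1}. Decrypting the received ciphertext:
P[0]: E(K, 0xE) = 0x4; 0xF ⊕ 0x4 = 0xB.
P[1]: E(K, 0xF) = 0x6; 0x2 ⊕ 0x6 = 0x4.
P[2]: E(K, 0x2) = 0xD; 0x9 ⊕ 0xD = 0x4.
P[3]: E(K, 0x9) = 0xA; 0xE ⊕ 0xA = 0x4.
Blocks that differ from the original plaintext: P[1], P[2].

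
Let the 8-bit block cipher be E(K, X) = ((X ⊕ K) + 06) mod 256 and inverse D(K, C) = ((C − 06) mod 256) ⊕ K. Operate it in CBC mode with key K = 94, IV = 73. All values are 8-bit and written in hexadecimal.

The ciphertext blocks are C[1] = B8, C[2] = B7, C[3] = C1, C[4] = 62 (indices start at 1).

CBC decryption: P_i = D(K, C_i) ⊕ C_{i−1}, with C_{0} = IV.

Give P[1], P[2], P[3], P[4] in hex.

P[1]: D(K, B8) = 26; 26 ⊕ 73 = 55.
P[2]: D(K, B7) = 25; 25 ⊕ B8 = 9D.
P[3]: D(K, C1) = 2F; 2F ⊕ B7 = 98.
P[4]: D(K, 62) = C8; C8 ⊕ C1 = 09.

P[1] = 55, P[2] = 9D, P[3] = 98, P[4] = 09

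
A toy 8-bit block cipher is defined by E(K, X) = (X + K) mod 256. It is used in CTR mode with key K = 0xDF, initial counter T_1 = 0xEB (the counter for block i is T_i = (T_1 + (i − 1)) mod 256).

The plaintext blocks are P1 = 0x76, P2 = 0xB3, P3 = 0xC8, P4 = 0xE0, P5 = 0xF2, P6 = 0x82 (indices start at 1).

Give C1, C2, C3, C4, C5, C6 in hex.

C1 = 0xBC, C2 = 0x78, C3 = 0x04, C4 = 0x2D, C5 = 0x3C, C6 = 0x4D

CTR encryption: S_i = E(K, T_i) where T_i is the counter for block i; C_i = P_i ⊕ S_i.
C1: T = 0xEB, S = E(K, T) = 0xCA; 0x76 ⊕ 0xCA = 0xBC.
C2: T = 0xEC, S = E(K, T) = 0xCB; 0xB3 ⊕ 0xCB = 0x78.
C3: T = 0xED, S = E(K, T) = 0xCC; 0xC8 ⊕ 0xCC = 0x04.
C4: T = 0xEE, S = E(K, T) = 0xCD; 0xE0 ⊕ 0xCD = 0x2D.
C5: T = 0xEF, S = E(K, T) = 0xCE; 0xF2 ⊕ 0xCE = 0x3C.
C6: T = 0xF0, S = E(K, T) = 0xCF; 0x82 ⊕ 0xCF = 0x4D.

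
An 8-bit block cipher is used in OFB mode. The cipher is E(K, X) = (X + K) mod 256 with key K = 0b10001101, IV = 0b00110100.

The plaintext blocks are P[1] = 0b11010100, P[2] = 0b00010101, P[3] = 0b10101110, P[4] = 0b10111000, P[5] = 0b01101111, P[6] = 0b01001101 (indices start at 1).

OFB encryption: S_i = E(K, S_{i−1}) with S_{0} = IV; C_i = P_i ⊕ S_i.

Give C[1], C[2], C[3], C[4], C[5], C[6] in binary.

C[1] = 0b00010101, C[2] = 0b01011011, C[3] = 0b01110101, C[4] = 0b11010000, C[5] = 0b10011010, C[6] = 0b11001111

C[1]: S = E(K, 0b00110100) = 0b11000001; 0b11010100 ⊕ 0b11000001 = 0b00010101.
C[2]: S = E(K, 0b11000001) = 0b01001110; 0b00010101 ⊕ 0b01001110 = 0b01011011.
C[3]: S = E(K, 0b01001110) = 0b11011011; 0b10101110 ⊕ 0b11011011 = 0b01110101.
C[4]: S = E(K, 0b11011011) = 0b01101000; 0b10111000 ⊕ 0b01101000 = 0b11010000.
C[5]: S = E(K, 0b01101000) = 0b11110101; 0b01101111 ⊕ 0b11110101 = 0b10011010.
C[6]: S = E(K, 0b11110101) = 0b10000010; 0b01001101 ⊕ 0b10000010 = 0b11001111.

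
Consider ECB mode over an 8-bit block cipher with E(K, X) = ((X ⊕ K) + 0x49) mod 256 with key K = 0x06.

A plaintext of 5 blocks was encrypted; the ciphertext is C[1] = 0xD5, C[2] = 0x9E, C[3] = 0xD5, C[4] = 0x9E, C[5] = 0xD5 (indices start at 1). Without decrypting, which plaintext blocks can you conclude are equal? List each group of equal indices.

ECB encrypts each block independently with the same key, so equal ciphertext blocks imply equal plaintext blocks.
C[1] = C[3] = C[5] = 0xD5, so P[1] = P[3] = P[5].
C[2] = C[4] = 0x9E, so P[2] = P[4].

P[1] = P[3] = P[5]; P[2] = P[4]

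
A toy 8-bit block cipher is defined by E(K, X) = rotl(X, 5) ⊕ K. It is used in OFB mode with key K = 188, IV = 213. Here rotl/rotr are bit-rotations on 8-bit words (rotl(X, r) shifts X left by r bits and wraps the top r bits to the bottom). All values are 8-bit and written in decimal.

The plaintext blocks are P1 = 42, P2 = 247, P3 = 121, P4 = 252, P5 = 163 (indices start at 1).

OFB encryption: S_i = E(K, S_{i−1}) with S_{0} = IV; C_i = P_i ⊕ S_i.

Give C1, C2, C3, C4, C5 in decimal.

C1: S = E(K, 213) = 6; 42 ⊕ 6 = 44.
C2: S = E(K, 6) = 124; 247 ⊕ 124 = 139.
C3: S = E(K, 124) = 51; 121 ⊕ 51 = 74.
C4: S = E(K, 51) = 218; 252 ⊕ 218 = 38.
C5: S = E(K, 218) = 231; 163 ⊕ 231 = 68.

C1 = 44, C2 = 139, C3 = 74, C4 = 38, C5 = 68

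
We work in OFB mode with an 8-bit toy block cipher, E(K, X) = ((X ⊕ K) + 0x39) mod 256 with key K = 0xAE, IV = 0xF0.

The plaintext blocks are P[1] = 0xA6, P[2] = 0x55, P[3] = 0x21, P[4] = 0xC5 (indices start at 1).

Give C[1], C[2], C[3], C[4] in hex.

C[1] = 0x31, C[2] = 0x27, C[3] = 0x34, C[4] = 0x31

OFB encryption: S_i = E(K, S_{i−1}) with S_{0} = IV; C_i = P_i ⊕ S_i.
C[1]: S = E(K, 0xF0) = 0x97; 0xA6 ⊕ 0x97 = 0x31.
C[2]: S = E(K, 0x97) = 0x72; 0x55 ⊕ 0x72 = 0x27.
C[3]: S = E(K, 0x72) = 0x15; 0x21 ⊕ 0x15 = 0x34.
C[4]: S = E(K, 0x15) = 0xF4; 0xC5 ⊕ 0xF4 = 0x31.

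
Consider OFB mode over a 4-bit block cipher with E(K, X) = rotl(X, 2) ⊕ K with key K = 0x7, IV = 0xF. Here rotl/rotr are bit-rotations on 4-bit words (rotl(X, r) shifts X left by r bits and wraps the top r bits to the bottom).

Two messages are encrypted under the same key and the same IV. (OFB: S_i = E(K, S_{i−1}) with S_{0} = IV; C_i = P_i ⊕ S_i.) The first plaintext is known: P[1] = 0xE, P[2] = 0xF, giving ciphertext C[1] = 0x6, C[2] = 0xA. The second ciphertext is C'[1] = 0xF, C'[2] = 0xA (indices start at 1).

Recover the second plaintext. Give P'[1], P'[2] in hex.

P'[1] = 0x7, P'[2] = 0xF

In OFB with a reused IV, both messages share the same keystream S_i, so C_i ⊕ C'_i = P_i ⊕ P'_i and thus P'_i = P_i ⊕ C_i ⊕ C'_i.
P'[1]: 0xE ⊕ 0x6 ⊕ 0xF = 0x7.
P'[2]: 0xF ⊕ 0xA ⊕ 0xA = 0xF.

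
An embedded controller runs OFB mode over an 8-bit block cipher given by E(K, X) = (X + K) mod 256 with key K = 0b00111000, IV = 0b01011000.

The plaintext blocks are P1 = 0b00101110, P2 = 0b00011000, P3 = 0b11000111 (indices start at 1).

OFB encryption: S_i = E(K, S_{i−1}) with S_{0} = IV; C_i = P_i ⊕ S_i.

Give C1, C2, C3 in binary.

C1: S = E(K, 0b01011000) = 0b10010000; 0b00101110 ⊕ 0b10010000 = 0b10111110.
C2: S = E(K, 0b10010000) = 0b11001000; 0b00011000 ⊕ 0b11001000 = 0b11010000.
C3: S = E(K, 0b11001000) = 0b00000000; 0b11000111 ⊕ 0b00000000 = 0b11000111.

C1 = 0b10111110, C2 = 0b11010000, C3 = 0b11000111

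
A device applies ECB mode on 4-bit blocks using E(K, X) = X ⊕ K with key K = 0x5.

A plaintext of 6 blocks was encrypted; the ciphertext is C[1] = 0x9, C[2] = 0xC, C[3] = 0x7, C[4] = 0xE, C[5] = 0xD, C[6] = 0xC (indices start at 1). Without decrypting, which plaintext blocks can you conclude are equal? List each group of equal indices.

P[2] = P[6]

ECB encrypts each block independently with the same key, so equal ciphertext blocks imply equal plaintext blocks.
C[2] = C[6] = 0xC, so P[2] = P[6].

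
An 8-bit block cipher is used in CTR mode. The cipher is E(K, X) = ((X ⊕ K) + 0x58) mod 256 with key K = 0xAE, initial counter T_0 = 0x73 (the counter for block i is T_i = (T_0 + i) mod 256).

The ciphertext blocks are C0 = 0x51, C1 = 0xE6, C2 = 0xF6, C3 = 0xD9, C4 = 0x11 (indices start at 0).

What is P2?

P2 = 0xC5

CTR decryption: S_i = E(K, T_i) where T_i is the counter for block i; P_i = C_i ⊕ S_i.
P2: T = 0x75, S = E(K, T) = 0x33; 0xF6 ⊕ 0x33 = 0xC5.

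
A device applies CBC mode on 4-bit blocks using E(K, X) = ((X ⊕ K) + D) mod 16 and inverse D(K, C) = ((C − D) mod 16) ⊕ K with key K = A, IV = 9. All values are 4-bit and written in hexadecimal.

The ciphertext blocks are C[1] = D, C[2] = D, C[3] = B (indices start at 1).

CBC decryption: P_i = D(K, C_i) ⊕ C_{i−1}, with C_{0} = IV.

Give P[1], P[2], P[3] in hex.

P[1] = 3, P[2] = 7, P[3] = 9

P[1]: D(K, D) = A; A ⊕ 9 = 3.
P[2]: D(K, D) = A; A ⊕ D = 7.
P[3]: D(K, B) = 4; 4 ⊕ D = 9.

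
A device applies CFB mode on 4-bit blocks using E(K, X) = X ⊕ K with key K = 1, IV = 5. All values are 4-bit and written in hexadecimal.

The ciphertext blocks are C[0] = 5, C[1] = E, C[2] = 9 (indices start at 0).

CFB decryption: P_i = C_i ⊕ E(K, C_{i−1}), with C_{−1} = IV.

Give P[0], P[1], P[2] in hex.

P[0] = 1, P[1] = A, P[2] = 6

P[0]: E(K, 5) = 4; 5 ⊕ 4 = 1.
P[1]: E(K, 5) = 4; E ⊕ 4 = A.
P[2]: E(K, E) = F; 9 ⊕ F = 6.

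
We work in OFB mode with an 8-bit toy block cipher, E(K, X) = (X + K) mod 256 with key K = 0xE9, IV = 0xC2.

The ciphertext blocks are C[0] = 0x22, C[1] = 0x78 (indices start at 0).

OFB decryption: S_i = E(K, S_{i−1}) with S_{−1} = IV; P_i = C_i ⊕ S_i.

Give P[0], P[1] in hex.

P[0]: S = E(K, 0xC2) = 0xAB; 0x22 ⊕ 0xAB = 0x89.
P[1]: S = E(K, 0xAB) = 0x94; 0x78 ⊕ 0x94 = 0xEC.

P[0] = 0x89, P[1] = 0xEC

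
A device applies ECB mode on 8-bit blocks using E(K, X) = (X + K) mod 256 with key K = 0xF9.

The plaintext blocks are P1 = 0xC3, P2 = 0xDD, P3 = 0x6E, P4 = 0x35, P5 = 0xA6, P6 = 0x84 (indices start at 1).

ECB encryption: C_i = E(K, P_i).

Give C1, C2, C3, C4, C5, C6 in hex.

C1: E(K, 0xC3) = 0xBC.
C2: E(K, 0xDD) = 0xD6.
C3: E(K, 0x6E) = 0x67.
C4: E(K, 0x35) = 0x2E.
C5: E(K, 0xA6) = 0x9F.
C6: E(K, 0x84) = 0x7D.

C1 = 0xBC, C2 = 0xD6, C3 = 0x67, C4 = 0x2E, C5 = 0x9F, C6 = 0x7D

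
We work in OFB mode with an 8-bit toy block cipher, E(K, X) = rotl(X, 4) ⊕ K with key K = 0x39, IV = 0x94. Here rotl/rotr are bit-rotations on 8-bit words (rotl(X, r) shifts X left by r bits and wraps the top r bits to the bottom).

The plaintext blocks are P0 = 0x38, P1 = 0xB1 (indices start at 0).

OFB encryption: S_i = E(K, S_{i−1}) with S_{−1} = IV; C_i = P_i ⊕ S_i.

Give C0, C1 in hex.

C0: S = E(K, 0x94) = 0x70; 0x38 ⊕ 0x70 = 0x48.
C1: S = E(K, 0x70) = 0x3E; 0xB1 ⊕ 0x3E = 0x8F.

C0 = 0x48, C1 = 0x8F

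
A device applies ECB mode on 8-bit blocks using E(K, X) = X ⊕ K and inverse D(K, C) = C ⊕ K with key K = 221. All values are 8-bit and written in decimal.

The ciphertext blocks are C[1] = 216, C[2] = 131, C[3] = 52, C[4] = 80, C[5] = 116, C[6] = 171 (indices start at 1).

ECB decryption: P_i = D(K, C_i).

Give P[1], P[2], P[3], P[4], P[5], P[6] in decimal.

P[1]: D(K, 216) = 5.
P[2]: D(K, 131) = 94.
P[3]: D(K, 52) = 233.
P[4]: D(K, 80) = 141.
P[5]: D(K, 116) = 169.
P[6]: D(K, 171) = 118.

P[1] = 5, P[2] = 94, P[3] = 233, P[4] = 141, P[5] = 169, P[6] = 118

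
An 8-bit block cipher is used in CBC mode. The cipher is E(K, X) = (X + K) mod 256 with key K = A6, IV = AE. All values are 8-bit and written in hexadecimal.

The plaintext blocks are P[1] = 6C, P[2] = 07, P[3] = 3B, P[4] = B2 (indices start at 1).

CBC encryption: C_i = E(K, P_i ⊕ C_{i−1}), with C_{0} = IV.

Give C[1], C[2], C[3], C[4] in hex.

C[1] = 68, C[2] = 15, C[3] = D4, C[4] = 0C

C[1]: P[1] ⊕ AE = C2; E(K, C2) = 68.
C[2]: P[2] ⊕ 68 = 6F; E(K, 6F) = 15.
C[3]: P[3] ⊕ 15 = 2E; E(K, 2E) = D4.
C[4]: P[4] ⊕ D4 = 66; E(K, 66) = 0C.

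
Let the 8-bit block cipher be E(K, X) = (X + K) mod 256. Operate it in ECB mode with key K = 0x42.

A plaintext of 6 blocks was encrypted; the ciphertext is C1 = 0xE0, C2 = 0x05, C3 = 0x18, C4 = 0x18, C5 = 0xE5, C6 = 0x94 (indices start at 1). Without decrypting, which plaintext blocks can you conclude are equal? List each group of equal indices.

P3 = P4

ECB encrypts each block independently with the same key, so equal ciphertext blocks imply equal plaintext blocks.
C3 = C4 = 0x18, so P3 = P4.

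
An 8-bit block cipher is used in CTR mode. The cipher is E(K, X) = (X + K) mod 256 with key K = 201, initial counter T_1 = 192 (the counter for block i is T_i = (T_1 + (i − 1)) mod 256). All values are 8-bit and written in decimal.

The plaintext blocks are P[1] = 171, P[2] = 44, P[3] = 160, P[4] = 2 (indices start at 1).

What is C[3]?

CTR encryption: S_i = E(K, T_i) where T_i is the counter for block i; C_i = P_i ⊕ S_i.
C[1]: T = 192, S = E(K, T) = 137; 171 ⊕ 137 = 34.
C[2]: T = 193, S = E(K, T) = 138; 44 ⊕ 138 = 166.
C[3]: T = 194, S = E(K, T) = 139; 160 ⊕ 139 = 43.

C[3] = 43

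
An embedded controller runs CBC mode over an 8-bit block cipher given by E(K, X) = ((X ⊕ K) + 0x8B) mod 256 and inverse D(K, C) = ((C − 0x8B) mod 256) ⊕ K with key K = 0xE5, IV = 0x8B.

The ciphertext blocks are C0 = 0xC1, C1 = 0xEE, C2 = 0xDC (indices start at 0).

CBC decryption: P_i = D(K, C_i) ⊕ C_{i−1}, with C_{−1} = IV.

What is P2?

P2 = 0x5A

P2: D(K, 0xDC) = 0xB4; 0xB4 ⊕ 0xEE = 0x5A.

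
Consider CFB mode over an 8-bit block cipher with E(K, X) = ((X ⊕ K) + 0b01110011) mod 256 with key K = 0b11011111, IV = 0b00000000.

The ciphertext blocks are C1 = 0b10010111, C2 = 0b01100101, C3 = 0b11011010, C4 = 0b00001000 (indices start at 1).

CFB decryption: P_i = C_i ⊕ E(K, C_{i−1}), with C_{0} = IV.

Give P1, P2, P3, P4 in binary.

P1 = 0b11000101, P2 = 0b11011110, P3 = 0b11110111, P4 = 0b01110000

P1: E(K, 0b00000000) = 0b01010010; 0b10010111 ⊕ 0b01010010 = 0b11000101.
P2: E(K, 0b10010111) = 0b10111011; 0b01100101 ⊕ 0b10111011 = 0b11011110.
P3: E(K, 0b01100101) = 0b00101101; 0b11011010 ⊕ 0b00101101 = 0b11110111.
P4: E(K, 0b11011010) = 0b01111000; 0b00001000 ⊕ 0b01111000 = 0b01110000.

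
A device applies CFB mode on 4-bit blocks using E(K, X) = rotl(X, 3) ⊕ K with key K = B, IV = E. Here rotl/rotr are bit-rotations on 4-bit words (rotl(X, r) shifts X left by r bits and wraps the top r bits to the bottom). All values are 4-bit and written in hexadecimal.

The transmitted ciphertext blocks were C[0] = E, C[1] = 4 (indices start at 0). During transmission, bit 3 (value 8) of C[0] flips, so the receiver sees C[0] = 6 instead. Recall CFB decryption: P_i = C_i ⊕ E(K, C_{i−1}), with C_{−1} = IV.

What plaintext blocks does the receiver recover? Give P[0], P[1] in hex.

P[0] = A, P[1] = C

Only C[0] changed, to 6. In CFB, a change in C_i flips the same bit in P_i and garbles P_{i+1}. Decrypting the received ciphertext:
P[0]: E(K, E) = C; 6 ⊕ C = A.
P[1]: E(K, 6) = 8; 4 ⊕ 8 = C.
Blocks that differ from the original plaintext: P[0], P[1].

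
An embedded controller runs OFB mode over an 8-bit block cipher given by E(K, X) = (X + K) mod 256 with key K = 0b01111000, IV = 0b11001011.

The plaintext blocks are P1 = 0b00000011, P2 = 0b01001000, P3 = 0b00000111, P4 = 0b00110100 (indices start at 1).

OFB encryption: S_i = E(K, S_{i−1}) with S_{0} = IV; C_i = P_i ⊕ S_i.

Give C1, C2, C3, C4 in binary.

C1 = 0b01000000, C2 = 0b11110011, C3 = 0b00110100, C4 = 0b10011111

C1: S = E(K, 0b11001011) = 0b01000011; 0b00000011 ⊕ 0b01000011 = 0b01000000.
C2: S = E(K, 0b01000011) = 0b10111011; 0b01001000 ⊕ 0b10111011 = 0b11110011.
C3: S = E(K, 0b10111011) = 0b00110011; 0b00000111 ⊕ 0b00110011 = 0b00110100.
C4: S = E(K, 0b00110011) = 0b10101011; 0b00110100 ⊕ 0b10101011 = 0b10011111.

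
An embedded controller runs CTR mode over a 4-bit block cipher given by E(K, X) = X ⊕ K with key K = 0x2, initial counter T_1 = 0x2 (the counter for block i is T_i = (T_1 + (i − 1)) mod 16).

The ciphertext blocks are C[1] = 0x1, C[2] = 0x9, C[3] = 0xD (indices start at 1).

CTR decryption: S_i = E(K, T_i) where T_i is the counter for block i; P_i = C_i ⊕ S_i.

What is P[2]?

P[2]: T = 0x3, S = E(K, T) = 0x1; 0x9 ⊕ 0x1 = 0x8.

P[2] = 0x8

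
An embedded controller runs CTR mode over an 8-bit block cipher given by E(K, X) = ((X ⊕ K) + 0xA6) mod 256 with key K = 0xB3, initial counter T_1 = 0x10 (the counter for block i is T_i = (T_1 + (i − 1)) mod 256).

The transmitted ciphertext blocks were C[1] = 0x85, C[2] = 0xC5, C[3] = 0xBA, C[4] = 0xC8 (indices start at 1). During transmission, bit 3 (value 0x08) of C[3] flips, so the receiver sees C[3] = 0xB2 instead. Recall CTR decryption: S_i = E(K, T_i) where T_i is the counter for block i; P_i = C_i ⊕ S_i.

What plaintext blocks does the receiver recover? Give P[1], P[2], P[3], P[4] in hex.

Only C[3] changed, to 0xB2. In CTR, a change in C_i flips the same bit in P_i only; the keystream is unaffected. Decrypting the received ciphertext:
P[1]: T = 0x10, S = E(K, T) = 0x49; 0x85 ⊕ 0x49 = 0xCC.
P[2]: T = 0x11, S = E(K, T) = 0x48; 0xC5 ⊕ 0x48 = 0x8D.
P[3]: T = 0x12, S = E(K, T) = 0x47; 0xB2 ⊕ 0x47 = 0xF5.
P[4]: T = 0x13, S = E(K, T) = 0x46; 0xC8 ⊕ 0x46 = 0x8E.
Blocks that differ from the original plaintext: P[3].

P[1] = 0xCC, P[2] = 0x8D, P[3] = 0xF5, P[4] = 0x8E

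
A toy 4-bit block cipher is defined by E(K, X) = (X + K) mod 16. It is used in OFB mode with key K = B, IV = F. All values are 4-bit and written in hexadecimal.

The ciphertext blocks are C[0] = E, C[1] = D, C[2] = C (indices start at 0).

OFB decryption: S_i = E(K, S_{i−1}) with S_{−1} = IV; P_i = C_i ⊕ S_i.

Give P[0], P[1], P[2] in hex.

P[0] = 4, P[1] = 8, P[2] = C

P[0]: S = E(K, F) = A; E ⊕ A = 4.
P[1]: S = E(K, A) = 5; D ⊕ 5 = 8.
P[2]: S = E(K, 5) = 0; C ⊕ 0 = C.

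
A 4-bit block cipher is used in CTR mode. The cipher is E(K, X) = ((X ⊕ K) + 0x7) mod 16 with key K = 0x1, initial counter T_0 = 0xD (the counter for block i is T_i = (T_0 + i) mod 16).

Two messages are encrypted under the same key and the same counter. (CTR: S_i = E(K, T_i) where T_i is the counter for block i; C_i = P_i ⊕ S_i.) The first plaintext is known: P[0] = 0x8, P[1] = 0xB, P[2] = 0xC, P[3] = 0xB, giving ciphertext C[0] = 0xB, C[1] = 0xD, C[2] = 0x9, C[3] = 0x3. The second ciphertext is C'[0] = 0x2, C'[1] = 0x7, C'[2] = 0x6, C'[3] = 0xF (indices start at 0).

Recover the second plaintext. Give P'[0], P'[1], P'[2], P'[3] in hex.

P'[0] = 0x1, P'[1] = 0x1, P'[2] = 0x3, P'[3] = 0x7

In CTR with a reused counter, both messages share the same keystream S_i, so C_i ⊕ C'_i = P_i ⊕ P'_i and thus P'_i = P_i ⊕ C_i ⊕ C'_i.
P'[0]: 0x8 ⊕ 0xB ⊕ 0x2 = 0x1.
P'[1]: 0xB ⊕ 0xD ⊕ 0x7 = 0x1.
P'[2]: 0xC ⊕ 0x9 ⊕ 0x6 = 0x3.
P'[3]: 0xB ⊕ 0x3 ⊕ 0xF = 0x7.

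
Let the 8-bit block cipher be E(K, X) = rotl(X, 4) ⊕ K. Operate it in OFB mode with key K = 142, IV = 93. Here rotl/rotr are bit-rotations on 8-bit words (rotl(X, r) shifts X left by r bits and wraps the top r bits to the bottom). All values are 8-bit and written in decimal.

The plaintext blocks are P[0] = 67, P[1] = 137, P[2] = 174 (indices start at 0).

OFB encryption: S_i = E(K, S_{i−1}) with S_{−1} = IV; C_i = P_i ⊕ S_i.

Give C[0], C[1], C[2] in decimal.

C[0]: S = E(K, 93) = 91; 67 ⊕ 91 = 24.
C[1]: S = E(K, 91) = 59; 137 ⊕ 59 = 178.
C[2]: S = E(K, 59) = 61; 174 ⊕ 61 = 147.

C[0] = 24, C[1] = 178, C[2] = 147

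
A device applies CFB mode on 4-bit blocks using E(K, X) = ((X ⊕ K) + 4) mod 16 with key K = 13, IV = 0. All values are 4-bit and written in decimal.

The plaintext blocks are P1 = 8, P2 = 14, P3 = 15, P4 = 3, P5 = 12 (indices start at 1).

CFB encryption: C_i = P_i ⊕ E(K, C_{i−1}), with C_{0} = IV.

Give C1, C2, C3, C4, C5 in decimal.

C1 = 9, C2 = 6, C3 = 0, C4 = 2, C5 = 15

C1: E(K, 0) = 1; 8 ⊕ 1 = 9.
C2: E(K, 9) = 8; 14 ⊕ 8 = 6.
C3: E(K, 6) = 15; 15 ⊕ 15 = 0.
C4: E(K, 0) = 1; 3 ⊕ 1 = 2.
C5: E(K, 2) = 3; 12 ⊕ 3 = 15.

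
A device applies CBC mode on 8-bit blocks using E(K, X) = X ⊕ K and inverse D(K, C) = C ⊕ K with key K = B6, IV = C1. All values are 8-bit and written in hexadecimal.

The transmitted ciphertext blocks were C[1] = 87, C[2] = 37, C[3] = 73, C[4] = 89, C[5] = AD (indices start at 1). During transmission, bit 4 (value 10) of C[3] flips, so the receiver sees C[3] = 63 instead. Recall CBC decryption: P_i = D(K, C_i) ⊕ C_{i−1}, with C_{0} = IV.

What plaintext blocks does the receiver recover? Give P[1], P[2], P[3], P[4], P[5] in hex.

P[1] = F0, P[2] = 06, P[3] = E2, P[4] = 5C, P[5] = 92

Only C[3] changed, to 63. In CBC, a change in C_i garbles P_i and flips the same bit in P_{i+1}. Decrypting the received ciphertext:
P[1]: D(K, 87) = 31; 31 ⊕ C1 = F0.
P[2]: D(K, 37) = 81; 81 ⊕ 87 = 06.
P[3]: D(K, 63) = D5; D5 ⊕ 37 = E2.
P[4]: D(K, 89) = 3F; 3F ⊕ 63 = 5C.
P[5]: D(K, AD) = 1B; 1B ⊕ 89 = 92.
Blocks that differ from the original plaintext: P[3], P[4].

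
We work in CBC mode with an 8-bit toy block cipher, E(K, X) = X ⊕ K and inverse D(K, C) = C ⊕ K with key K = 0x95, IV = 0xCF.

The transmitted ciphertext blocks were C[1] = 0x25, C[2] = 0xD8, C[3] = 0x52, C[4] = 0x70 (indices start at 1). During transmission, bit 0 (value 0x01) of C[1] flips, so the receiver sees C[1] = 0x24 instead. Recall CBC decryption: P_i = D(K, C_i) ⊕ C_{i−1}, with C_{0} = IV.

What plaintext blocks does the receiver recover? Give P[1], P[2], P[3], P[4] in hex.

Only C[1] changed, to 0x24. In CBC, a change in C_i garbles P_i and flips the same bit in P_{i+1}. Decrypting the received ciphertext:
P[1]: D(K, 0x24) = 0xB1; 0xB1 ⊕ 0xCF = 0x7E.
P[2]: D(K, 0xD8) = 0x4D; 0x4D ⊕ 0x24 = 0x69.
P[3]: D(K, 0x52) = 0xC7; 0xC7 ⊕ 0xD8 = 0x1F.
P[4]: D(K, 0x70) = 0xE5; 0xE5 ⊕ 0x52 = 0xB7.
Blocks that differ from the original plaintext: P[1], P[2].

P[1] = 0x7E, P[2] = 0x69, P[3] = 0x1F, P[4] = 0xB7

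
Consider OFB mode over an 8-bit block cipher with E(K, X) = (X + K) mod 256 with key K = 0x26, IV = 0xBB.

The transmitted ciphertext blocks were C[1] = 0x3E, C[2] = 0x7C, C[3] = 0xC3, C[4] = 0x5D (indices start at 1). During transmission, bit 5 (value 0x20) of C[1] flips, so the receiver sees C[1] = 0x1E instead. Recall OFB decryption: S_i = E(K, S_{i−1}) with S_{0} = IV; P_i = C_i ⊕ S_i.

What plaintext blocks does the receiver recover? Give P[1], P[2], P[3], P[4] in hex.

P[1] = 0xFF, P[2] = 0x7B, P[3] = 0xEE, P[4] = 0x0E

Only C[1] changed, to 0x1E. In OFB, a change in C_i flips the same bit in P_i only; the keystream is unaffected. Decrypting the received ciphertext:
P[1]: S = E(K, 0xBB) = 0xE1; 0x1E ⊕ 0xE1 = 0xFF.
P[2]: S = E(K, 0xE1) = 0x07; 0x7C ⊕ 0x07 = 0x7B.
P[3]: S = E(K, 0x07) = 0x2D; 0xC3 ⊕ 0x2D = 0xEE.
P[4]: S = E(K, 0x2D) = 0x53; 0x5D ⊕ 0x53 = 0x0E.
Blocks that differ from the original plaintext: P[1].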